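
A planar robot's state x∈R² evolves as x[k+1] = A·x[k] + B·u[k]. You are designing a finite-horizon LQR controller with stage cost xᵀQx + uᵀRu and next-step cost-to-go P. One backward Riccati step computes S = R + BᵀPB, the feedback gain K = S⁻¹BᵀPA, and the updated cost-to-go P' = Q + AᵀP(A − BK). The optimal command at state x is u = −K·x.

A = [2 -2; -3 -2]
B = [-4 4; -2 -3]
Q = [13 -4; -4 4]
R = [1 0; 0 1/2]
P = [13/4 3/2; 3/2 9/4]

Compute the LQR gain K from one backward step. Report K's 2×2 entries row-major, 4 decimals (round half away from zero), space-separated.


BᵀP = [-16.0000 -10.5000; 8.5000 -0.7500]
S = R + BᵀPB = [1 0; 0 1/2] + [85.0000 -32.5000; -32.5000 36.2500] = [86.0000 -32.5000; -32.5000 36.7500]
BᵀPA = [-0.5000 53.0000; 19.2500 -15.5000]
K = S⁻¹·BᵀPA = [0.2886 0.6862; 0.7790 0.1851]
A−BK = [0.0383 0.0045; -0.0858 -0.0722]
AᵀP(A−BK) = [0.3982 0.2799; 0.2799 0.4989]
P' = Q + AᵀP(A−BK) = [13.3982 -3.7201; -3.7201 4.4989]
tr(P') = 17.8971

0.2886 0.6862 0.7790 0.1851


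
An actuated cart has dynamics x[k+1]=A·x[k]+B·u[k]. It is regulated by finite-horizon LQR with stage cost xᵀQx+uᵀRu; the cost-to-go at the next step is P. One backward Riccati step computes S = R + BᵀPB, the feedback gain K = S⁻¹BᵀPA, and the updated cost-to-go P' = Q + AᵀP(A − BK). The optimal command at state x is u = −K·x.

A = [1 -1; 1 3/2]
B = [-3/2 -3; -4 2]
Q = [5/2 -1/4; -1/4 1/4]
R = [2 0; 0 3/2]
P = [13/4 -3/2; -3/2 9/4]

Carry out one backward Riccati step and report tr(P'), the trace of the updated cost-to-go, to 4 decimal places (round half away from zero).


BᵀP = [1.1250 -6.7500; -12.7500 9.0000]
S = R + BᵀPB = [2 0; 0 3/2] + [25.3125 -16.8750; -16.8750 56.2500] = [27.3125 -16.8750; -16.8750 57.7500]
BᵀPA = [-5.6250 -11.2500; -3.7500 26.2500]
K = S⁻¹·BᵀPA = [-0.3003 -0.1599; -0.1527 0.4078]
A−BK = [0.0915 -0.0165; 0.1042 0.0446]
AᵀP(A−BK) = [0.2384 0.0047; 0.0047 0.3082]
P' = Q + AᵀP(A−BK) = [2.7384 -0.2453; -0.2453 0.5582]
tr(P') = 3.2966

3.2966


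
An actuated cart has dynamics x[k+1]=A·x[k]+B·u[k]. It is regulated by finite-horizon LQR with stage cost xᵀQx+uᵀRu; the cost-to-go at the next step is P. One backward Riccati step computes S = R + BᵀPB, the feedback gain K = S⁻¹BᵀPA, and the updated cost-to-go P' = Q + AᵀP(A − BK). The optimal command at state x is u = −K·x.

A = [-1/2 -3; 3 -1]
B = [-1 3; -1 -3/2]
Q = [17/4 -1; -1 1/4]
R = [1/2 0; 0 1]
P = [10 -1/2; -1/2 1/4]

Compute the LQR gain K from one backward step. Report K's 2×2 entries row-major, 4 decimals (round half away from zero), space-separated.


BᵀP = [-9.5000 0.2500; 30.7500 -1.8750]
S = R + BᵀPB = [1/2 0; 0 1] + [9.2500 -28.8750; -28.8750 95.0625] = [9.7500 -28.8750; -28.8750 96.0625]
BᵀPA = [5.5000 28.2500; -21.0000 -90.3750]
K = S⁻¹·BᵀPA = [-0.7587 1.0131; -0.4467 -0.6363]
A−BK = [0.0813 -0.0781; 1.5713 -0.9414]
AᵀP(A−BK) = [1.0429 -0.4338; -0.4338 1.1270]
P' = Q + AᵀP(A−BK) = [5.2929 -1.4338; -1.4338 1.3770]
tr(P') = 6.6699

-0.7587 1.0131 -0.4467 -0.6363


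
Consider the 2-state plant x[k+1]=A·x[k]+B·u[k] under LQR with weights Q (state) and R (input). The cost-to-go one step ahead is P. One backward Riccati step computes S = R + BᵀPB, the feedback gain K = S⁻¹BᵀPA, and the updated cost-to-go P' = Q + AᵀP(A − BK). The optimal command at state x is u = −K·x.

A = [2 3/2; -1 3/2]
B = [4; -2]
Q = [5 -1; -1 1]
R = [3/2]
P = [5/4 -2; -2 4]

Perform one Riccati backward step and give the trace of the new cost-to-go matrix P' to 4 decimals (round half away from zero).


BᵀP = [9.0000 -16.0000]
S = R + BᵀPB = [3/2] + [68.0000] = [69.5000]
BᵀPA = [34.0000 -10.5000]
K = S⁻¹·BᵀPA = [0.4892 -0.1511]
A−BK = [0.0432 2.1043; -0.0216 1.1978]
AᵀP(A−BK) = [0.3669 -0.1133; -0.1133 1.2262]
P' = Q + AᵀP(A−BK) = [5.3669 -1.1133; -1.1133 2.2262]
tr(P') = 7.5931

7.5931


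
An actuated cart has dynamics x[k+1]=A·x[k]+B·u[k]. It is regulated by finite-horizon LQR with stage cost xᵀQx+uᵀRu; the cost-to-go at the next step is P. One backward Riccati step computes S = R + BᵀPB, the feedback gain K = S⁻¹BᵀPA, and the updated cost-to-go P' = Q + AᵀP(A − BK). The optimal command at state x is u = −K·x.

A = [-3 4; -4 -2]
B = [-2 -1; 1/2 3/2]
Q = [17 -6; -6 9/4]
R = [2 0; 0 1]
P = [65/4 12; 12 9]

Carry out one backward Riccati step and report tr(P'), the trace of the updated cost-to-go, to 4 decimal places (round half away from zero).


51.9744

BᵀP = [-26.5000 -19.5000; 1.7500 1.5000]
S = R + BᵀPB = [2 0; 0 1] + [43.2500 -2.7500; -2.7500 0.5000] = [45.2500 -2.7500; -2.7500 1.5000]
BᵀPA = [157.5000 -67.0000; -11.2500 4.0000]
K = S⁻¹·BᵀPA = [3.4041 -1.4839; -1.2591 -0.0539]
A−BK = [2.5492 0.9782; -3.8135 -1.1772]
AᵀP(A−BK) = [27.9326 -9.8860; -9.8860 4.7917]
P' = Q + AᵀP(A−BK) = [44.9326 -15.8860; -15.8860 7.0417]
tr(P') = 51.9744


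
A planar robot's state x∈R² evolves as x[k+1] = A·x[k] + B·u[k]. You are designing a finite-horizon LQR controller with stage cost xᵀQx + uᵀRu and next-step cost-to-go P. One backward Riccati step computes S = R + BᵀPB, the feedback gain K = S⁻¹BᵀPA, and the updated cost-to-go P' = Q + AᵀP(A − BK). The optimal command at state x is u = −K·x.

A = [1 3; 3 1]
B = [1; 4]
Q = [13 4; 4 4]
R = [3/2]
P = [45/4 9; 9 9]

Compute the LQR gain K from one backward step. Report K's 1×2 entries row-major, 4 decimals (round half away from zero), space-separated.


BᵀP = [47.2500 45.0000]
S = R + BᵀPB = [3/2] + [227.2500] = [228.7500]
BᵀPA = [182.2500 186.7500]
K = S⁻¹·BᵀPA = [0.7967 0.8164]
A−BK = [0.2033 2.1836; -0.1869 -2.2656]
AᵀP(A−BK) = [1.0475 1.9623; 1.9623 11.7885]
P' = Q + AᵀP(A−BK) = [14.0475 5.9623; 5.9623 15.7885]
tr(P') = 29.8361

0.7967 0.8164


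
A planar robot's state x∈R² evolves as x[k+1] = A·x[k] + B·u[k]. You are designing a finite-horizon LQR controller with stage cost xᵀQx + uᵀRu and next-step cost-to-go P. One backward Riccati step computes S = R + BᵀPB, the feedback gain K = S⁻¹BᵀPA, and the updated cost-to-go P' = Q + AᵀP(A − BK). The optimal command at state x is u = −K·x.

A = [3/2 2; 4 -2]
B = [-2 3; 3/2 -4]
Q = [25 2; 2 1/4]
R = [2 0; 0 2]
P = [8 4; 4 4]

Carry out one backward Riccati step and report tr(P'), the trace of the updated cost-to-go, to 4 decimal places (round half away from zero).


71.3455

BᵀP = [-10.0000 -2.0000; 8.0000 -4.0000]
S = R + BᵀPB = [2 0; 0 2] + [17.0000 -22.0000; -22.0000 40.0000] = [19.0000 -22.0000; -22.0000 42.0000]
BᵀPA = [-23.0000 -16.0000; -4.0000 24.0000]
K = S⁻¹·BᵀPA = [-3.3567 -0.4586; -1.8535 0.3312]
A−BK = [0.3471 0.0892; 1.6210 0.0127]
AᵀP(A−BK) = [45.3822 2.7771; 2.7771 0.7134]
P' = Q + AᵀP(A−BK) = [70.3822 4.7771; 4.7771 0.9634]
tr(P') = 71.3455


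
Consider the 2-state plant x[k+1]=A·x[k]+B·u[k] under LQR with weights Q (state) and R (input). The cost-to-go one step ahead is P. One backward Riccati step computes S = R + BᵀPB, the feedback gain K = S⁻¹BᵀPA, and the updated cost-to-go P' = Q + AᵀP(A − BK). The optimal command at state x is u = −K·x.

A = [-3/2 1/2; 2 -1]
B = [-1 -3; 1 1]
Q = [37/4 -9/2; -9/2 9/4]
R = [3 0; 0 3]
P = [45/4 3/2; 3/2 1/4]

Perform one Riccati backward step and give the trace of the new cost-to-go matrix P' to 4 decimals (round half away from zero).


BᵀP = [-9.7500 -1.2500; -32.2500 -4.2500]
S = R + BᵀPB = [3 0; 0 3] + [8.5000 28.0000; 28.0000 92.5000] = [11.5000 28.0000; 28.0000 95.5000]
BᵀPA = [12.1250 -3.6250; 39.8750 -11.8750]
K = S⁻¹·BᵀPA = [0.1319 -0.0436; 0.3789 -0.1116]
A−BK = [-0.2315 0.1217; 1.4893 -0.8449]
AᵀP(A−BK) = [0.6059 -0.2103; -0.2103 0.0797]
P' = Q + AᵀP(A−BK) = [9.8559 -4.7103; -4.7103 2.3297]
tr(P') = 12.1856

12.1856


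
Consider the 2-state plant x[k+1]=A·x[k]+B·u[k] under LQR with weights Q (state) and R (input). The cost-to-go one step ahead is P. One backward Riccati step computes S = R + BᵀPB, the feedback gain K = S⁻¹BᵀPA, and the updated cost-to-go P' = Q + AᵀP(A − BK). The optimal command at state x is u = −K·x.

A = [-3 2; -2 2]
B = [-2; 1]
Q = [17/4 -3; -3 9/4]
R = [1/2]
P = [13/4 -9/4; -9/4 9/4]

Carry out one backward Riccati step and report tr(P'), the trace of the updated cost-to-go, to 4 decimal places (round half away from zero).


BᵀP = [-8.7500 6.7500]
S = R + BᵀPB = [1/2] + [24.2500] = [24.7500]
BᵀPA = [12.7500 -4.0000]
K = S⁻¹·BᵀPA = [0.5152 -0.1616]
A−BK = [-1.9697 1.6768; -2.5152 2.1616]
AᵀP(A−BK) = [4.6818 -3.9394; -3.9394 3.3535]
P' = Q + AᵀP(A−BK) = [8.9318 -6.9394; -6.9394 5.6035]
tr(P') = 14.5354

14.5354


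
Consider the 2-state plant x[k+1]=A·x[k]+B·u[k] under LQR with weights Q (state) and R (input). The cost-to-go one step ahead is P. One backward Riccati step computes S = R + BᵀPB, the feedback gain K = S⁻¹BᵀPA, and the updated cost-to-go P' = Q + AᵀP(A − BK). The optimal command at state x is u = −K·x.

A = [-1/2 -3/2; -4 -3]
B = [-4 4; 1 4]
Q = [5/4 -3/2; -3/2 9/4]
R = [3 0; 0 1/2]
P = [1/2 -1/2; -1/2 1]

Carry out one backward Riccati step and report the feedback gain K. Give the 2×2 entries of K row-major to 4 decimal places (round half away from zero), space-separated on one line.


-0.5710 -0.2472 -0.8068 -0.6477

BᵀP = [-2.5000 3.0000; 0.0000 2.0000]
S = R + BᵀPB = [3 0; 0 1/2] + [13.0000 2.0000; 2.0000 8.0000] = [16.0000 2.0000; 2.0000 8.5000]
BᵀPA = [-10.7500 -5.2500; -8.0000 -6.0000]
K = S⁻¹·BᵀPA = [-0.5710 -0.2472; -0.8068 -0.6477]
A−BK = [0.4432 0.1023; -0.2017 -0.1619]
AᵀP(A−BK) = [1.5320 0.7862; 0.7862 0.4411]
P' = Q + AᵀP(A−BK) = [2.7820 -0.7138; -0.7138 2.6911]
tr(P') = 5.4730


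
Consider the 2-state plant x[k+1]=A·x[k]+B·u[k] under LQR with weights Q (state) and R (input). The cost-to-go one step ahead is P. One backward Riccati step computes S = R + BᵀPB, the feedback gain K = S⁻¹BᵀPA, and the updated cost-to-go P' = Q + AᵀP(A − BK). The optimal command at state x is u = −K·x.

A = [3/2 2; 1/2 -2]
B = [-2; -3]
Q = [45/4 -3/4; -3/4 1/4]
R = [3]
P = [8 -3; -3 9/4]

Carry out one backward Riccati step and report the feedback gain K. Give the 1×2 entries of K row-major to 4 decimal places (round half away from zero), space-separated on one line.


-0.5649 -0.6494

BᵀP = [-7.0000 -0.7500]
S = R + BᵀPB = [3] + [16.2500] = [19.2500]
BᵀPA = [-10.8750 -12.5000]
K = S⁻¹·BᵀPA = [-0.5649 -0.6494]
A−BK = [0.3701 0.7013; -1.1948 -3.9481]
AᵀP(A−BK) = [7.9188 20.6883; 20.6883 56.8831]
P' = Q + AᵀP(A−BK) = [19.1688 19.9383; 19.9383 57.1331]
tr(P') = 76.3019


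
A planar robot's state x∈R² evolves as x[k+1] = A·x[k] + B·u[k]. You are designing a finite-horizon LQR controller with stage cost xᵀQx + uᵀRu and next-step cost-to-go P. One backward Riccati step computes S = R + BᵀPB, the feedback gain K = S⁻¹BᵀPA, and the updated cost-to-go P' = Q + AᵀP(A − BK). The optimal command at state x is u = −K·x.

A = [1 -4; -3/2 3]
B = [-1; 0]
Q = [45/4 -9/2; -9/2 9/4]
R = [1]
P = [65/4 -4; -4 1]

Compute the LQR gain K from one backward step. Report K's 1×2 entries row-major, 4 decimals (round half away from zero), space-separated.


-1.2899 4.4638

BᵀP = [-16.2500 4.0000]
S = R + BᵀPB = [1] + [16.2500] = [17.2500]
BᵀPA = [-22.2500 77.0000]
K = S⁻¹·BᵀPA = [-1.2899 4.4638]
A−BK = [-0.2899 0.4638; -1.5000 3.0000]
AᵀP(A−BK) = [1.8007 -6.1812; -6.1812 21.2899]
P' = Q + AᵀP(A−BK) = [13.0507 -10.6812; -10.6812 23.5399]
tr(P') = 36.5906


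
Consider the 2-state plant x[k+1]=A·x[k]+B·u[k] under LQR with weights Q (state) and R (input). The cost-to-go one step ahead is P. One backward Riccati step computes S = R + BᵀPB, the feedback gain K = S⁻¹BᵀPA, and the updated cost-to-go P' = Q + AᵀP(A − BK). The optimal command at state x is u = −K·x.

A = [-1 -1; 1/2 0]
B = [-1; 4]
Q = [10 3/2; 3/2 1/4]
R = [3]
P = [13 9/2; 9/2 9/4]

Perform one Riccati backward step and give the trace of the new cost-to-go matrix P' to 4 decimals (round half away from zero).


30.2773

BᵀP = [5.0000 4.5000]
S = R + BᵀPB = [3] + [13.0000] = [16.0000]
BᵀPA = [-2.7500 -5.0000]
K = S⁻¹·BᵀPA = [-0.1719 -0.3125]
A−BK = [-1.1719 -1.3125; 1.1875 1.2500]
AᵀP(A−BK) = [8.5898 9.8906; 9.8906 11.4375]
P' = Q + AᵀP(A−BK) = [18.5898 11.3906; 11.3906 11.6875]
tr(P') = 30.2773


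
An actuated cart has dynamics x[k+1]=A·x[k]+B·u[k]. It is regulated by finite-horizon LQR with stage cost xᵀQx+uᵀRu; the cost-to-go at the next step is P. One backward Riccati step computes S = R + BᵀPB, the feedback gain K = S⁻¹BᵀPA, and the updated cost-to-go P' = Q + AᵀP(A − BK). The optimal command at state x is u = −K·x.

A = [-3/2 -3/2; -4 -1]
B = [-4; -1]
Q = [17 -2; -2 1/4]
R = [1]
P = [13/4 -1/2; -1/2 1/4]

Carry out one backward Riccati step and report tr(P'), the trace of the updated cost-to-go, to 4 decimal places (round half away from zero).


19.9537

BᵀP = [-12.5000 1.7500]
S = R + BᵀPB = [1] + [48.2500] = [49.2500]
BᵀPA = [11.7500 17.0000]
K = S⁻¹·BᵀPA = [0.2386 0.3452]
A−BK = [-0.5457 -0.1193; -3.7614 -0.6548]
AᵀP(A−BK) = [2.5092 0.5067; 0.5067 0.1945]
P' = Q + AᵀP(A−BK) = [19.5092 -1.4933; -1.4933 0.4445]
tr(P') = 19.9537


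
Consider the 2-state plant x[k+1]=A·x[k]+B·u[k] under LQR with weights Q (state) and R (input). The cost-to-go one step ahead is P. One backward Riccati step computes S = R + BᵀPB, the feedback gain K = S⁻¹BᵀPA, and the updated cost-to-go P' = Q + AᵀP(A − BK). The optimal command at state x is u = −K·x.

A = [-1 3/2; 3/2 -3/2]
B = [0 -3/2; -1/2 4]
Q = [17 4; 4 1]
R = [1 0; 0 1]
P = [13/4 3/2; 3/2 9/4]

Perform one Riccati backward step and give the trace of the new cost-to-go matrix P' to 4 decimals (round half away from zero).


21.3727

BᵀP = [-0.7500 -1.1250; 1.1250 6.7500]
S = R + BᵀPB = [1 0; 0 1] + [0.5625 -3.3750; -3.3750 25.3125] = [1.5625 -3.3750; -3.3750 26.3125]
BᵀPA = [-0.9375 0.5625; 9.0000 -8.4375]
K = S⁻¹·BᵀPA = [0.1920 -0.4601; 0.3667 -0.3797]
A−BK = [-0.4500 0.9305; 0.1293 -0.2113]
AᵀP(A−BK) = [0.6925 -1.3267; -1.3267 2.6802]
P' = Q + AᵀP(A−BK) = [17.6925 2.6733; 2.6733 3.6802]
tr(P') = 21.3727


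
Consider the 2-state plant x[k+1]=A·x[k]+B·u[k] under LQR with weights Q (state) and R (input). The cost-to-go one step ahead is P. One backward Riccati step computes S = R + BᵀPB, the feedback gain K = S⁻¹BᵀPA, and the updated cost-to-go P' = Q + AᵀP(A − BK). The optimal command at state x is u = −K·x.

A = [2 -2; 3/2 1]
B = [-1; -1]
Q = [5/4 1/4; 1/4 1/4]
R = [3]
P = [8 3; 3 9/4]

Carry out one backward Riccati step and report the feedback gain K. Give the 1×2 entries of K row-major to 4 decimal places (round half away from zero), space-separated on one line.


BᵀP = [-11.0000 -5.2500]
S = R + BᵀPB = [3] + [16.2500] = [19.2500]
BᵀPA = [-29.8750 16.7500]
K = S⁻¹·BᵀPA = [-1.5519 0.8701]
A−BK = [0.4481 -1.1299; -0.0519 1.8701]
AᵀP(A−BK) = [8.6981 -5.6299; -5.6299 7.6753]
P' = Q + AᵀP(A−BK) = [9.9481 -5.3799; -5.3799 7.9253]
tr(P') = 17.8734

-1.5519 0.8701


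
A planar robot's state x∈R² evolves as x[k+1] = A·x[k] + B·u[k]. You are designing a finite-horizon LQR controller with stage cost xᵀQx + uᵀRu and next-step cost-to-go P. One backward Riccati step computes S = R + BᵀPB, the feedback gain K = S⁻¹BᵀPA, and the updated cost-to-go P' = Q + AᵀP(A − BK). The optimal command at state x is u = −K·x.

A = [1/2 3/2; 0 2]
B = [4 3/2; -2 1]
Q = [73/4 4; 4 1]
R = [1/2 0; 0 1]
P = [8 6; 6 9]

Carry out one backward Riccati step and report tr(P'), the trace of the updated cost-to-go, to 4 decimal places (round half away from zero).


21.6667

BᵀP = [20.0000 6.0000; 18.0000 18.0000]
S = R + BᵀPB = [1/2 0; 0 1] + [68.0000 36.0000; 36.0000 45.0000] = [68.5000 36.0000; 36.0000 46.0000]
BᵀPA = [10.0000 42.0000; 9.0000 63.0000]
K = S⁻¹·BᵀPA = [0.0733 -0.1811; 0.1383 1.5113]
A−BK = [-0.0007 -0.0425; 0.0084 0.1264]
AᵀP(A−BK) = [0.0224 0.2094; 0.2094 2.3943]
P' = Q + AᵀP(A−BK) = [18.2724 4.2094; 4.2094 3.3943]
tr(P') = 21.6667


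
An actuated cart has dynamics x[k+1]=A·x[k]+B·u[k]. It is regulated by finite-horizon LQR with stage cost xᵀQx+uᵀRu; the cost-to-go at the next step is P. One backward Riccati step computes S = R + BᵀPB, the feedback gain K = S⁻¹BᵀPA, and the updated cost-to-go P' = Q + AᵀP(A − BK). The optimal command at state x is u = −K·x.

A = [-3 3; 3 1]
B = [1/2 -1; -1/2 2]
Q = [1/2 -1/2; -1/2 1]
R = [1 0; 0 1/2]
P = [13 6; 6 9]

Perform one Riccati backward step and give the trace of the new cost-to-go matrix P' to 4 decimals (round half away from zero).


107.5851

BᵀP = [3.5000 -1.5000; -1.0000 12.0000]
S = R + BᵀPB = [1 0; 0 1/2] + [2.5000 -6.5000; -6.5000 25.0000] = [3.5000 -6.5000; -6.5000 25.5000]
BᵀPA = [-15.0000 9.0000; 39.0000 9.0000]
K = S⁻¹·BᵀPA = [-2.7447 6.1277; 0.8298 1.9149]
A−BK = [-0.7979 1.8511; -0.0319 0.2340]
AᵀP(A−BK) = [16.4681 -36.7660; -36.7660 89.6170]
P' = Q + AᵀP(A−BK) = [16.9681 -37.2660; -37.2660 90.6170]
tr(P') = 107.5851


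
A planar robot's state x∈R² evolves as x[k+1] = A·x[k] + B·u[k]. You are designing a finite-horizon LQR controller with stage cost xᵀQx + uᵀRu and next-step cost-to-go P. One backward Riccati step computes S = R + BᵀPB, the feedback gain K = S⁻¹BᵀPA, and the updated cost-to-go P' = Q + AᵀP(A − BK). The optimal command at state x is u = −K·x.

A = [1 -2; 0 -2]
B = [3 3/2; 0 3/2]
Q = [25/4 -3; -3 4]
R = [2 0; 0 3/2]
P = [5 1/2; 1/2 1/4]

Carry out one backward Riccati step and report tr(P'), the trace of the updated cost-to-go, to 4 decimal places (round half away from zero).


BᵀP = [15.0000 1.5000; 8.2500 1.1250]
S = R + BᵀPB = [2 0; 0 3/2] + [45.0000 24.7500; 24.7500 14.0625] = [47.0000 24.7500; 24.7500 15.5625]
BᵀPA = [15.0000 -33.0000; 8.2500 -18.7500]
K = S⁻¹·BᵀPA = [0.2461 -0.4164; 0.1388 -0.5426]
A−BK = [0.0536 0.0631; -0.2082 -1.1861]
AᵀP(A−BK) = [0.1640 -0.2776; -0.2776 1.0852]
P' = Q + AᵀP(A−BK) = [6.4140 -3.2776; -3.2776 5.0852]
tr(P') = 11.4992

11.4992


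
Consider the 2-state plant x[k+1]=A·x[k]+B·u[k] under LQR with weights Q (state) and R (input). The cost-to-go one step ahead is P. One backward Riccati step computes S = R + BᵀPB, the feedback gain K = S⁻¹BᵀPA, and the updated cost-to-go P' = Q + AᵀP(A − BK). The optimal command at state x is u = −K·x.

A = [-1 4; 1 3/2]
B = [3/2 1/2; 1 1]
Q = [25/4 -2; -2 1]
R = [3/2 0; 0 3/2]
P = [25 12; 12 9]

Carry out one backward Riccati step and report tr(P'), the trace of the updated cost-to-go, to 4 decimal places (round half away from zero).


21.6712

BᵀP = [49.5000 27.0000; 24.5000 15.0000]
S = R + BᵀPB = [3/2 0; 0 3/2] + [101.2500 51.7500; 51.7500 27.2500] = [102.7500 51.7500; 51.7500 28.7500]
BᵀPA = [-22.5000 238.5000; -9.5000 120.5000]
K = S⁻¹·BᵀPA = [-0.5625 2.2500; 0.6821 0.1413]
A−BK = [-0.4973 0.5543; 0.8804 -0.8913]
AᵀP(A−BK) = [3.8234 -4.5326; -4.5326 10.5978]
P' = Q + AᵀP(A−BK) = [10.0734 -6.5326; -6.5326 11.5978]
tr(P') = 21.6712


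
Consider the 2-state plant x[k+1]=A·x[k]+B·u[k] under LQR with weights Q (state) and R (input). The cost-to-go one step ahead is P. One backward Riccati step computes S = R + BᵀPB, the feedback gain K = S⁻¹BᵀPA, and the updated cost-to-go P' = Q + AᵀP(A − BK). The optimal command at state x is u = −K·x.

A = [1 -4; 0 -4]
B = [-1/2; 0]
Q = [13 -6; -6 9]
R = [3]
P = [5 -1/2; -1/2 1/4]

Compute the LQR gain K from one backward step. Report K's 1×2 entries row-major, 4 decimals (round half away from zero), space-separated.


-0.5882 2.1176

BᵀP = [-2.5000 0.2500]
S = R + BᵀPB = [3] + [1.2500] = [4.2500]
BᵀPA = [-2.5000 9.0000]
K = S⁻¹·BᵀPA = [-0.5882 2.1176]
A−BK = [0.7059 -2.9412; 0.0000 -4.0000]
AᵀP(A−BK) = [3.5294 -12.7059; -12.7059 48.9412]
P' = Q + AᵀP(A−BK) = [16.5294 -18.7059; -18.7059 57.9412]
tr(P') = 74.4706


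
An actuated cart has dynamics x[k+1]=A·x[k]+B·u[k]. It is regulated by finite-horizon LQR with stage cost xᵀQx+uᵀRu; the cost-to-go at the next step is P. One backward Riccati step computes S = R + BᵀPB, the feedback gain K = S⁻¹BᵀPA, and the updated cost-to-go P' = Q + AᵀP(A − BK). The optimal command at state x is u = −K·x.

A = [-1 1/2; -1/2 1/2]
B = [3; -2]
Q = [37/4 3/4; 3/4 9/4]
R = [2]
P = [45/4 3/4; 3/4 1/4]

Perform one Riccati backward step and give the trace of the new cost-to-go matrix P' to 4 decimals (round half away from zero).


BᵀP = [32.2500 1.7500]
S = R + BᵀPB = [2] + [93.2500] = [95.2500]
BᵀPA = [-33.1250 17.0000]
K = S⁻¹·BᵀPA = [-0.3478 0.1785]
A−BK = [0.0433 -0.0354; -1.1955 0.8570]
AᵀP(A−BK) = [0.5427 -0.3379; -0.3379 0.2159]
P' = Q + AᵀP(A−BK) = [9.7927 0.4121; 0.4121 2.4659]
tr(P') = 12.2585

12.2585


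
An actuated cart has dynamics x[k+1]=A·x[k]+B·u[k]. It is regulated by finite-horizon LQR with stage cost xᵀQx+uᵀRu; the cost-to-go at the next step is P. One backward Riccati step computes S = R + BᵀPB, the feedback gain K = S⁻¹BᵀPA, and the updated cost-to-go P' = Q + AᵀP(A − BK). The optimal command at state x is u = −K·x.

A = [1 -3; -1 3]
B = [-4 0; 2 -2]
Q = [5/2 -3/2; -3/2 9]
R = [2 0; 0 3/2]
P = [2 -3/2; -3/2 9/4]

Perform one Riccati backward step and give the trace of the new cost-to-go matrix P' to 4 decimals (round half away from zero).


BᵀP = [-11.0000 10.5000; 3.0000 -4.5000]
S = R + BᵀPB = [2 0; 0 3/2] + [65.0000 -21.0000; -21.0000 9.0000] = [67.0000 -21.0000; -21.0000 10.5000]
BᵀPA = [-21.5000 64.5000; 7.5000 -22.5000]
K = S⁻¹·BᵀPA = [-0.2600 0.7800; 0.1943 -0.5829]
A−BK = [-0.0400 0.1200; -0.0914 0.2743]
AᵀP(A−BK) = [0.2029 -0.6086; -0.6086 1.8257]
P' = Q + AᵀP(A−BK) = [2.7029 -2.1086; -2.1086 10.8257]
tr(P') = 13.5286

13.5286


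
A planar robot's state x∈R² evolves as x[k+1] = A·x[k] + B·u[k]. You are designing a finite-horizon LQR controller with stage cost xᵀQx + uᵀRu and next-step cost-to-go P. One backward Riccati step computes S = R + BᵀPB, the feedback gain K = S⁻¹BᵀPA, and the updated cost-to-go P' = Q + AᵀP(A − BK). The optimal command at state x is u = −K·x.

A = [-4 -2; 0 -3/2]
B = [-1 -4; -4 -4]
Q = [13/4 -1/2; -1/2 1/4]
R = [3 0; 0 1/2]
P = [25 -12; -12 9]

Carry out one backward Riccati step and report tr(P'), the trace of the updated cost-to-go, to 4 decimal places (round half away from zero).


BᵀP = [23.0000 -24.0000; -52.0000 12.0000]
S = R + BᵀPB = [3 0; 0 1/2] + [73.0000 4.0000; 4.0000 160.0000] = [76.0000 4.0000; 4.0000 160.5000]
BᵀPA = [-92.0000 -10.0000; 208.0000 86.0000]
K = S⁻¹·BᵀPA = [-1.2804 -0.1600; 1.3279 0.5398]
A−BK = [0.0310 -0.0007; 0.1898 0.0193]
AᵀP(A−BK) = [6.0069 0.9998; 0.9998 0.2262]
P' = Q + AᵀP(A−BK) = [9.2569 0.4998; 0.4998 0.4762]
tr(P') = 9.7331

9.7331


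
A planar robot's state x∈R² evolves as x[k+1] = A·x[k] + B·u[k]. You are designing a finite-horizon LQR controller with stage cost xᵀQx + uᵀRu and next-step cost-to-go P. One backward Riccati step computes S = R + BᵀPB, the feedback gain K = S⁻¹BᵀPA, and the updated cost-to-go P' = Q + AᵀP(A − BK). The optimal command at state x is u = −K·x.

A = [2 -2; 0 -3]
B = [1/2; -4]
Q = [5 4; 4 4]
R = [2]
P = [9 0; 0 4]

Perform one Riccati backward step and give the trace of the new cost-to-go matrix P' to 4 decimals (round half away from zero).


93.5275

BᵀP = [4.5000 -16.0000]
S = R + BᵀPB = [2] + [66.2500] = [68.2500]
BᵀPA = [9.0000 39.0000]
K = S⁻¹·BᵀPA = [0.1319 0.5714]
A−BK = [1.9341 -2.2857; 0.5275 -0.7143]
AᵀP(A−BK) = [34.8132 -41.1429; -41.1429 49.7143]
P' = Q + AᵀP(A−BK) = [39.8132 -37.1429; -37.1429 53.7143]
tr(P') = 93.5275


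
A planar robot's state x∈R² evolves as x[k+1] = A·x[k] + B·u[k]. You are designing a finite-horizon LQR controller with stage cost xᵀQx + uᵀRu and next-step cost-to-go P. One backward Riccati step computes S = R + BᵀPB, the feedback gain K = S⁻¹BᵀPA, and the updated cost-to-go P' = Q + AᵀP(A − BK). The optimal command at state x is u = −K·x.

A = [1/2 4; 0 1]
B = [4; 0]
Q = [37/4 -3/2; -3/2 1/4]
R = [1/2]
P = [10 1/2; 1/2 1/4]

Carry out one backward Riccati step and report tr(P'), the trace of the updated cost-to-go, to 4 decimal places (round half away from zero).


10.2438

BᵀP = [40.0000 2.0000]
S = R + BᵀPB = [1/2] + [160.0000] = [160.5000]
BᵀPA = [20.0000 162.0000]
K = S⁻¹·BᵀPA = [0.1246 1.0093]
A−BK = [0.0016 -0.0374; 0.0000 1.0000]
AᵀP(A−BK) = [0.0078 0.0631; 0.0631 0.7360]
P' = Q + AᵀP(A−BK) = [9.2578 -1.4369; -1.4369 0.9860]
tr(P') = 10.2438


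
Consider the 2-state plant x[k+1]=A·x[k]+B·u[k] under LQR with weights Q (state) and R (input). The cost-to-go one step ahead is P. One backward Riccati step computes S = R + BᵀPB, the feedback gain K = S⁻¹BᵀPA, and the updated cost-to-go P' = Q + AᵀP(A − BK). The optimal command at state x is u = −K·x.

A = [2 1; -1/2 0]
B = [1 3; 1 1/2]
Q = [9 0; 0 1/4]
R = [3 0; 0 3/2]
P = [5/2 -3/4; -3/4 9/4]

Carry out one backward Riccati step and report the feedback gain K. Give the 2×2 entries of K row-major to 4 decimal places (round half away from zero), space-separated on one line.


BᵀP = [1.7500 1.5000; 7.1250 -1.1250]
S = R + BᵀPB = [3 0; 0 3/2] + [3.2500 6.0000; 6.0000 20.8125] = [6.2500 6.0000; 6.0000 22.3125]
BᵀPA = [2.7500 1.7500; 14.8125 7.1250]
K = S⁻¹·BᵀPA = [-0.2660 -0.0358; 0.7354 0.3290]
A−BK = [0.0598 0.0489; -0.6017 -0.1287]
AᵀP(A−BK) = [1.9010 0.6008; 0.6008 0.2188]
P' = Q + AᵀP(A−BK) = [10.9010 0.6008; 0.6008 0.4688]
tr(P') = 11.3698

-0.2660 -0.0358 0.7354 0.3290


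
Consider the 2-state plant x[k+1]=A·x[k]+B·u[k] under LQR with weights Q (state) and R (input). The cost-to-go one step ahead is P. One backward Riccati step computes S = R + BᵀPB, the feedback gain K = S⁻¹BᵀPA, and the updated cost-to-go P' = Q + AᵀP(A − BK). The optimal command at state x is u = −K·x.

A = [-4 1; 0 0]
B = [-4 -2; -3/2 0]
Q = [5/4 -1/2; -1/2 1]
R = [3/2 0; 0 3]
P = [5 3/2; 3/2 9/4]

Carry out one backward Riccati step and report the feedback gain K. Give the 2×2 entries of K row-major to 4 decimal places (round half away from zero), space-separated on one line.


BᵀP = [-22.2500 -9.3750; -10.0000 -3.0000]
S = R + BᵀPB = [3/2 0; 0 3] + [103.0625 44.5000; 44.5000 20.0000] = [104.5625 44.5000; 44.5000 23.0000]
BᵀPA = [89.0000 -22.2500; 40.0000 -10.0000]
K = S⁻¹·BᵀPA = [0.6287 -0.1572; 0.5227 -0.1307]
A−BK = [-0.4397 0.1099; 0.9430 -0.2358]
AᵀP(A−BK) = [3.1364 -0.7841; -0.7841 0.1960]
P' = Q + AᵀP(A−BK) = [4.3864 -1.2841; -1.2841 1.1960]
tr(P') = 5.5825

0.6287 -0.1572 0.5227 -0.1307


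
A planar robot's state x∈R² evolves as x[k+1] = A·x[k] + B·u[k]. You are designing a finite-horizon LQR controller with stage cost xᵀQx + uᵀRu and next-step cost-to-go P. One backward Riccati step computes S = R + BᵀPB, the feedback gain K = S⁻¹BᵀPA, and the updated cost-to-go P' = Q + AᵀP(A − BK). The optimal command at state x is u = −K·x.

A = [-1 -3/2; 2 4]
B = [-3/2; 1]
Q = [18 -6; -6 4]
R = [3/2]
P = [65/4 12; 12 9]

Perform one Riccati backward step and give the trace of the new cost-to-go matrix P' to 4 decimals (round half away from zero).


32.4661

BᵀP = [-12.3750 -9.0000]
S = R + BᵀPB = [3/2] + [9.5625] = [11.0625]
BᵀPA = [-5.6250 -17.4375]
K = S⁻¹·BᵀPA = [-0.5085 -1.5763]
A−BK = [-1.7627 -3.8644; 2.5085 5.5763]
AᵀP(A−BK) = [1.3898 3.5085; 3.5085 9.0763]
P' = Q + AᵀP(A−BK) = [19.3898 -2.4915; -2.4915 13.0763]
tr(P') = 32.4661


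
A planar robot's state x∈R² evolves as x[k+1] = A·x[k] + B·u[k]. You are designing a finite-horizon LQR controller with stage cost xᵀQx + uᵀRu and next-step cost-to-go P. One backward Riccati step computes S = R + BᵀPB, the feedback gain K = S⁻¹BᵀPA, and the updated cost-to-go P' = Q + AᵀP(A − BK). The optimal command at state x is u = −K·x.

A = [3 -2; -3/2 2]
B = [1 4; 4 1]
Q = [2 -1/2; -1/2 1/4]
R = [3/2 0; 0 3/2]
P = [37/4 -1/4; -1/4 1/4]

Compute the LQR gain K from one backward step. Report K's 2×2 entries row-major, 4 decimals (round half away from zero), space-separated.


BᵀP = [8.2500 0.7500; 36.7500 -0.7500]
S = R + BᵀPB = [3/2 0; 0 3/2] + [11.2500 33.7500; 33.7500 146.2500] = [12.7500 33.7500; 33.7500 147.7500]
BᵀPA = [23.6250 -15.0000; 111.3750 -75.0000]
K = S⁻¹·BᵀPA = [-0.3603 0.4230; 0.8361 -0.6042]
A−BK = [0.0159 -0.0060; -0.8950 0.9124]
AᵀP(A−BK) = [1.4530 -1.1964; -1.1964 1.0272]
P' = Q + AᵀP(A−BK) = [3.4530 -1.6964; -1.6964 1.2772]
tr(P') = 4.7302

-0.3603 0.4230 0.8361 -0.6042


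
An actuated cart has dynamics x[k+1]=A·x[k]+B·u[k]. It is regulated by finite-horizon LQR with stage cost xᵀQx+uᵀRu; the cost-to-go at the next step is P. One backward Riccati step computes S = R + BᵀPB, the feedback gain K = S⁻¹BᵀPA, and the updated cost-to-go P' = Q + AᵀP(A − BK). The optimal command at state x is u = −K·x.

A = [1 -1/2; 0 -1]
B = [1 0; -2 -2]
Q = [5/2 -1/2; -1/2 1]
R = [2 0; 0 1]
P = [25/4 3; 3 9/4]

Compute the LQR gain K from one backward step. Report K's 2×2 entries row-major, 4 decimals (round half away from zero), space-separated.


BᵀP = [0.2500 -1.5000; -6.0000 -4.5000]
S = R + BᵀPB = [2 0; 0 1] + [3.2500 3.0000; 3.0000 9.0000] = [5.2500 3.0000; 3.0000 10.0000]
BᵀPA = [0.2500 1.3750; -6.0000 7.5000]
K = S⁻¹·BᵀPA = [0.4713 -0.2011; -0.7414 0.8103]
A−BK = [0.5287 -0.2989; -0.5402 0.2184]
AᵀP(A−BK) = [1.6839 -1.2126; -1.2126 1.0115]
P' = Q + AᵀP(A−BK) = [4.1839 -1.7126; -1.7126 2.0115]
tr(P') = 6.1954

0.4713 -0.2011 -0.7414 0.8103


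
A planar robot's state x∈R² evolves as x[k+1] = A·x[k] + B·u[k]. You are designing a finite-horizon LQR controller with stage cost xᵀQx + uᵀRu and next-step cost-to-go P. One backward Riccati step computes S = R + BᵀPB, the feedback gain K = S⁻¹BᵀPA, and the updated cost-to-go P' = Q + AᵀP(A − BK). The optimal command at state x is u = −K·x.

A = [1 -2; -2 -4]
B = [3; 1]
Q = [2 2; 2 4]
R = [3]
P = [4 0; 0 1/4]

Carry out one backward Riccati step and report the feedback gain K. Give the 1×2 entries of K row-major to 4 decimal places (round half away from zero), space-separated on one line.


0.2930 -0.6369

BᵀP = [12.0000 0.2500]
S = R + BᵀPB = [3] + [36.2500] = [39.2500]
BᵀPA = [11.5000 -25.0000]
K = S⁻¹·BᵀPA = [0.2930 -0.6369]
A−BK = [0.1210 -0.0892; -2.2930 -3.3631]
AᵀP(A−BK) = [1.6306 1.3248; 1.3248 4.0764]
P' = Q + AᵀP(A−BK) = [3.6306 3.3248; 3.3248 8.0764]
tr(P') = 11.7070


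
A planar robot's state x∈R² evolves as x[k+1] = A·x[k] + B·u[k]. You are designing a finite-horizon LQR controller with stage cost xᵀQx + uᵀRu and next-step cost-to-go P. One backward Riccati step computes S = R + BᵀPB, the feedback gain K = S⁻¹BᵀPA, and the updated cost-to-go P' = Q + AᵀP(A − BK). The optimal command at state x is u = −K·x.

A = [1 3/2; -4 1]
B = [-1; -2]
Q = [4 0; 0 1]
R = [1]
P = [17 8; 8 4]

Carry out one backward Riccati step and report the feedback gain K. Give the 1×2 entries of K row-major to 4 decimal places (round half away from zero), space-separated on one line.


BᵀP = [-33.0000 -16.0000]
S = R + BᵀPB = [1] + [65.0000] = [66.0000]
BᵀPA = [31.0000 -65.5000]
K = S⁻¹·BᵀPA = [0.4697 -0.9924]
A−BK = [1.4697 0.5076; -3.0606 -0.9848]
AᵀP(A−BK) = [2.4394 0.2652; 0.2652 1.2462]
P' = Q + AᵀP(A−BK) = [6.4394 0.2652; 0.2652 2.2462]
tr(P') = 8.6856

0.4697 -0.9924


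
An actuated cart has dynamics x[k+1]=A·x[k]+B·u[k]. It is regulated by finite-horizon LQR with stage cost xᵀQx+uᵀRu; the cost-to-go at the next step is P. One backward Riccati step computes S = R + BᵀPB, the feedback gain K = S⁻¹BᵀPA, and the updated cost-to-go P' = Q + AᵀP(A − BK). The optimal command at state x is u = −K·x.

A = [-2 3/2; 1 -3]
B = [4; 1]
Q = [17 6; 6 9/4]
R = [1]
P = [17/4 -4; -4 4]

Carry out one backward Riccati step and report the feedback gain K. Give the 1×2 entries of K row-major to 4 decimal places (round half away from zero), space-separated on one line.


BᵀP = [13.0000 -12.0000]
S = R + BᵀPB = [1] + [40.0000] = [41.0000]
BᵀPA = [-38.0000 55.5000]
K = S⁻¹·BᵀPA = [-0.9268 1.3537]
A−BK = [1.7073 -3.9146; 1.9268 -4.3537]
AᵀP(A−BK) = [1.7805 -3.3110; -3.3110 6.4345]
P' = Q + AᵀP(A−BK) = [18.7805 2.6890; 2.6890 8.6845]
tr(P') = 27.4649

-0.9268 1.3537


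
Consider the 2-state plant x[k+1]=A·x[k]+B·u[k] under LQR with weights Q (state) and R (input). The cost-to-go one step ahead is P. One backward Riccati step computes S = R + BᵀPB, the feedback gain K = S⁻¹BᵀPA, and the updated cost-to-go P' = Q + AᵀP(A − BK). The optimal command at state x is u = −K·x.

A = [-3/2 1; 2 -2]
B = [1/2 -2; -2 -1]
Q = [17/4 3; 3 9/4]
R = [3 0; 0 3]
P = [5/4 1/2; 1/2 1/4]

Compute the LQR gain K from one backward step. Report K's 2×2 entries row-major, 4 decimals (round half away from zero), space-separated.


-0.0413 0.0541 0.1991 -0.0541

BᵀP = [-0.3750 -0.2500; -3.0000 -1.2500]
S = R + BᵀPB = [3 0; 0 3] + [0.3125 1.0000; 1.0000 7.2500] = [3.3125 1.0000; 1.0000 10.2500]
BᵀPA = [0.0625 0.1250; 2.0000 -0.5000]
K = S⁻¹·BᵀPA = [-0.0413 0.0541; 0.1991 -0.0541]
A−BK = [-1.0811 0.8649; 2.1166 -1.9459]
AᵀP(A−BK) = [0.4168 -0.2703; -0.2703 0.2162]
P' = Q + AᵀP(A−BK) = [4.6668 2.7297; 2.7297 2.4662]
tr(P') = 7.1330


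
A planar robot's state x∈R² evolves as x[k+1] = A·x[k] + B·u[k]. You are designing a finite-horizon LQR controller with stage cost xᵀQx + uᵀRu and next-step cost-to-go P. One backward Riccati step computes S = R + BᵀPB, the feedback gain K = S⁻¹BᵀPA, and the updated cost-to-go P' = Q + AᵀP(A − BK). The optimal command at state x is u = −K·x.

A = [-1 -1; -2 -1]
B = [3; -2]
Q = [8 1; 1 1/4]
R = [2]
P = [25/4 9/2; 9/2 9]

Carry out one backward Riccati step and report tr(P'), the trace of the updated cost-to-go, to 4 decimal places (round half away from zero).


92.0512

BᵀP = [9.7500 -4.5000]
S = R + BᵀPB = [2] + [38.2500] = [40.2500]
BᵀPA = [-0.7500 -5.2500]
K = S⁻¹·BᵀPA = [-0.0186 -0.1304]
A−BK = [-0.9441 -0.6087; -2.0373 -1.2609]
AᵀP(A−BK) = [60.2360 37.6522; 37.6522 23.5652]
P' = Q + AᵀP(A−BK) = [68.2360 38.6522; 38.6522 23.8152]
tr(P') = 92.0512


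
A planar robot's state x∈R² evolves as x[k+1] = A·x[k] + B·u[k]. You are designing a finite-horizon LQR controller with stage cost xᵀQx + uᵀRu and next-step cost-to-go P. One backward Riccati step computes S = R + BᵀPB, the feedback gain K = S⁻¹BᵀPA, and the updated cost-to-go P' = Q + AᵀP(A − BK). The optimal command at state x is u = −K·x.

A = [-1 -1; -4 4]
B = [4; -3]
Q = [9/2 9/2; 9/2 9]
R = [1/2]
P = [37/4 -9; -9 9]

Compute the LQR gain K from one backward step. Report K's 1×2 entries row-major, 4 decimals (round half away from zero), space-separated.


0.4220 -0.7093

BᵀP = [64.0000 -63.0000]
S = R + BᵀPB = [1/2] + [445.0000] = [445.5000]
BᵀPA = [188.0000 -316.0000]
K = S⁻¹·BᵀPA = [0.4220 -0.7093]
A−BK = [-2.6880 1.8373; -2.7340 1.8721]
AᵀP(A−BK) = [1.9144 -1.3987; -1.3987 1.1063]
P' = Q + AᵀP(A−BK) = [6.4144 3.1013; 3.1013 10.1063]
tr(P') = 16.5208


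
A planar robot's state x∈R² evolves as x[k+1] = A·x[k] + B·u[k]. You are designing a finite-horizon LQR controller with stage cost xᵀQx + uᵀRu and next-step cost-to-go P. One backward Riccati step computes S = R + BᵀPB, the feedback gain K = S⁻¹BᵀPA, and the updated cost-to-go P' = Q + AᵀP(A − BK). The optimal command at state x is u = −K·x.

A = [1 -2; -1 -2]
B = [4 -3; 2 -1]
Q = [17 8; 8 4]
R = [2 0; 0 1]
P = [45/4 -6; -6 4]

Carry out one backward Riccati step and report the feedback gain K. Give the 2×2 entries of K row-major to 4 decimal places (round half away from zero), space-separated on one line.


BᵀP = [33.0000 -16.0000; -27.7500 14.0000]
S = R + BᵀPB = [2 0; 0 1] + [100.0000 -83.0000; -83.0000 69.2500] = [102.0000 -83.0000; -83.0000 70.2500]
BᵀPA = [49.0000 -34.0000; -41.7500 27.5000]
K = S⁻¹·BᵀPA = [-0.0832 -0.3834; -0.6926 -0.0615]
A−BK = [-0.7450 -0.6510; -1.5262 -1.2948]
AᵀP(A−BK) = [2.4105 1.7179; 1.7179 1.6564]
P' = Q + AᵀP(A−BK) = [19.4105 9.7179; 9.7179 5.6564]
tr(P') = 25.0669

-0.0832 -0.3834 -0.6926 -0.0615


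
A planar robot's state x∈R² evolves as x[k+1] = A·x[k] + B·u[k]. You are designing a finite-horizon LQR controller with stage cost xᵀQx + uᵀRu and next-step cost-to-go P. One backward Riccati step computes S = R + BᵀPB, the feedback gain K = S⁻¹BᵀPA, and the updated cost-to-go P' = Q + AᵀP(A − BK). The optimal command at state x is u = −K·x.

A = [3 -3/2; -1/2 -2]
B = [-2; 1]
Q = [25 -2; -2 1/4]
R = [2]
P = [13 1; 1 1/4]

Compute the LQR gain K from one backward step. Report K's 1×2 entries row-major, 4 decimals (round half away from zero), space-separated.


BᵀP = [-25.0000 -1.7500]
S = R + BᵀPB = [2] + [48.2500] = [50.2500]
BᵀPA = [-74.1250 41.0000]
K = S⁻¹·BᵀPA = [-1.4751 0.8159]
A−BK = [0.0498 0.1318; 0.9751 -2.8159]
AᵀP(A−BK) = [4.7189 -3.0199; -3.0199 2.7973]
P' = Q + AᵀP(A−BK) = [29.7189 -5.0199; -5.0199 3.0473]
tr(P') = 32.7662

-1.4751 0.8159


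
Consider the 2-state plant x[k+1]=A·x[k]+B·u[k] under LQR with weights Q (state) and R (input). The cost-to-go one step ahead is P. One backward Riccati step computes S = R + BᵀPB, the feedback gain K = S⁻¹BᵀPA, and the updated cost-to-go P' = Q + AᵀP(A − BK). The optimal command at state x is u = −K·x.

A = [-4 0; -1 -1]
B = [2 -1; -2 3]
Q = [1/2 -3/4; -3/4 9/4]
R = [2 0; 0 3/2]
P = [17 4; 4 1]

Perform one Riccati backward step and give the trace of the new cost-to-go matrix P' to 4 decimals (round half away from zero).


19.7861

BᵀP = [26.0000 6.0000; -5.0000 -1.0000]
S = R + BᵀPB = [2 0; 0 3/2] + [40.0000 -8.0000; -8.0000 2.0000] = [42.0000 -8.0000; -8.0000 3.5000]
BᵀPA = [-110.0000 -6.0000; 21.0000 1.0000]
K = S⁻¹·BᵀPA = [-2.6145 -0.1566; 0.0241 -0.0723]
A−BK = [1.2530 0.2410; -6.3012 -1.0964]
AᵀP(A−BK) = [16.9036 1.2892; 1.2892 0.1325]
P' = Q + AᵀP(A−BK) = [17.4036 0.5392; 0.5392 2.3825]
tr(P') = 19.7861


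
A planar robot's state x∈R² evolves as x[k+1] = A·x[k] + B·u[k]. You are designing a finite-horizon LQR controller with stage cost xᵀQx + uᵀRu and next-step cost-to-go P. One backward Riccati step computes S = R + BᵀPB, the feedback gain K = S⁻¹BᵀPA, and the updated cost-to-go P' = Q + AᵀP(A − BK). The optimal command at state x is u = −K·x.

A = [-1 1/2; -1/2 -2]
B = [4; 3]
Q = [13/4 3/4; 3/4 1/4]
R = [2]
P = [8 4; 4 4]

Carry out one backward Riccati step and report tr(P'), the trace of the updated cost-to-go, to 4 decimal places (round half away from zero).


9.2481

BᵀP = [44.0000 28.0000]
S = R + BᵀPB = [2] + [260.0000] = [262.0000]
BᵀPA = [-58.0000 -34.0000]
K = S⁻¹·BᵀPA = [-0.2214 -0.1298]
A−BK = [-0.1145 1.0191; 0.1641 -1.6107]
AᵀP(A−BK) = [0.1603 -0.5267; -0.5267 5.5878]
P' = Q + AᵀP(A−BK) = [3.4103 0.2233; 0.2233 5.8378]
tr(P') = 9.2481


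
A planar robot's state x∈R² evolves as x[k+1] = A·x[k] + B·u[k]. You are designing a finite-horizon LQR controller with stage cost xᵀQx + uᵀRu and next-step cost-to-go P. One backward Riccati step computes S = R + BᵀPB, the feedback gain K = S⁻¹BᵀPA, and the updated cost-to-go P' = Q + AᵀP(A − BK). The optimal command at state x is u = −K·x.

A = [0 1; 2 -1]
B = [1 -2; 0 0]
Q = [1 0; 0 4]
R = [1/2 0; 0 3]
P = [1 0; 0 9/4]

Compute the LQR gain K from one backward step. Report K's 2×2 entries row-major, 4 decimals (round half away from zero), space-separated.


0.0000 0.4615 0.0000 -0.1538

BᵀP = [1.0000 0.0000; -2.0000 0.0000]
S = R + BᵀPB = [1/2 0; 0 3] + [1.0000 -2.0000; -2.0000 4.0000] = [1.5000 -2.0000; -2.0000 7.0000]
BᵀPA = [0.0000 1.0000; 0.0000 -2.0000]
K = S⁻¹·BᵀPA = [0.0000 0.4615; 0.0000 -0.1538]
A−BK = [0.0000 0.2308; 2.0000 -1.0000]
AᵀP(A−BK) = [9.0000 -4.5000; -4.5000 2.4808]
P' = Q + AᵀP(A−BK) = [10.0000 -4.5000; -4.5000 6.4808]
tr(P') = 16.4808
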